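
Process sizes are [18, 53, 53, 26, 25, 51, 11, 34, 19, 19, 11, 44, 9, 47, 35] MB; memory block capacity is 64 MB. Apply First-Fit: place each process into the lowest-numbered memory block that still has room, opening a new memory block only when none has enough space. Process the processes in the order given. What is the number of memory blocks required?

Put 18 MB in memory block 1; 46 MB remain.
Put 53 MB in memory block 2; 11 MB remain.
Put 53 MB in memory block 3; 11 MB remain.
Put 26 MB in memory block 1; 20 MB remain.
Put 25 MB in memory block 4; 39 MB remain.
Put 51 MB in memory block 5; 13 MB remain.
Put 11 MB in memory block 1; 9 MB remain.
Put 34 MB in memory block 4; 5 MB remain.
Put 19 MB in memory block 6; 45 MB remain.
Put 19 MB in memory block 6; 26 MB remain.
Put 11 MB in memory block 2; 0 MB remain.
Put 44 MB in memory block 7; 20 MB remain.
Put 9 MB in memory block 1; 0 MB remain.
Put 47 MB in memory block 8; 17 MB remain.
Put 35 MB in memory block 9; 29 MB remain.
Final memory blocks: [18,26,11,9] [53,11] [53] [25,34] [51] [19,19] [44] [47] [35].

9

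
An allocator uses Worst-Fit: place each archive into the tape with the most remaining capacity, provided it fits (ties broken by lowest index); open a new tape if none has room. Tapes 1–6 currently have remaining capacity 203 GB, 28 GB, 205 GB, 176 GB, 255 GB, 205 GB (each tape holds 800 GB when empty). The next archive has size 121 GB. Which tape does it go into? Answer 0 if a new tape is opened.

Tapes with room: tape 1 (203 GB), tape 3 (205 GB), tape 4 (176 GB), tape 5 (255 GB), tape 6 (205 GB).
Most room is tape 5 with 255 GB free.

5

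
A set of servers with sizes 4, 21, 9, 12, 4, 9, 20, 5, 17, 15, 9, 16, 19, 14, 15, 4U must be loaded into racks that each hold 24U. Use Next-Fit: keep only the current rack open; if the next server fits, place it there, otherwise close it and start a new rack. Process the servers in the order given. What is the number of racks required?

11

4U → rack 1 (remaining 20U)
21U → rack 2 (remaining 3U)
9U → rack 3 (remaining 15U)
12U → rack 3 (remaining 3U)
4U → rack 4 (remaining 20U)
9U → rack 4 (remaining 11U)
20U → rack 5 (remaining 4U)
5U → rack 6 (remaining 19U)
17U → rack 6 (remaining 2U)
15U → rack 7 (remaining 9U)
9U → rack 7 (remaining 0U)
16U → rack 8 (remaining 8U)
19U → rack 9 (remaining 5U)
14U → rack 10 (remaining 10U)
15U → rack 11 (remaining 9U)
4U → rack 11 (remaining 5U)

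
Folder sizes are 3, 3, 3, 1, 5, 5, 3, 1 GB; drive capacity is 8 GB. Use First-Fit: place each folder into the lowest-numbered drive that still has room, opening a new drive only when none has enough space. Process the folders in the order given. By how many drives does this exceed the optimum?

First-Fit: [3,3,1,1] [3,5] [5,3] → 3 drives.
Total size 24 GB; any packing needs at least ⌈24/8⌉ = 3 drives.
So 3 is already optimal.

0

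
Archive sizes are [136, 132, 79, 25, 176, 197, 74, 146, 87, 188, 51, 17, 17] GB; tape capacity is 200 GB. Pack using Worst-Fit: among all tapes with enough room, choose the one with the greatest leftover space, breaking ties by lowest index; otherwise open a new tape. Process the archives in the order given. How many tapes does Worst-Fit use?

Put 136 GB in tape 1; 64 GB remain.
Put 132 GB in tape 2; 68 GB remain.
Put 79 GB in tape 3; 121 GB remain.
Put 25 GB in tape 3; 96 GB remain.
Put 176 GB in tape 4; 24 GB remain.
Put 197 GB in tape 5; 3 GB remain.
Put 74 GB in tape 3; 22 GB remain.
Put 146 GB in tape 6; 54 GB remain.
Put 87 GB in tape 7; 113 GB remain.
Put 188 GB in tape 8; 12 GB remain.
Put 51 GB in tape 7; 62 GB remain.
Put 17 GB in tape 2; 51 GB remain.
Put 17 GB in tape 1; 47 GB remain.
Final tapes: [136,17] [132,17] [79,25,74] [176] [197] [146] [87,51] [188].

8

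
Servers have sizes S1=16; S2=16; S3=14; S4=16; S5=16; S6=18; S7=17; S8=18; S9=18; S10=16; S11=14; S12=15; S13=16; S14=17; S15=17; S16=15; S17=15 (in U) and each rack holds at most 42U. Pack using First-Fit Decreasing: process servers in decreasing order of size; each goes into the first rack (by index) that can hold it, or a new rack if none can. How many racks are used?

9

Sorted descending: 18, 18, 18, 17, 17, 17, 16, 16, 16, 16, 16, 16, 15, 15, 15, 14, 14.
18U → rack 1 (remaining 24U)
18U → rack 1 (remaining 6U)
18U → rack 2 (remaining 24U)
17U → rack 2 (remaining 7U)
17U → rack 3 (remaining 25U)
17U → rack 3 (remaining 8U)
16U → rack 4 (remaining 26U)
16U → rack 4 (remaining 10U)
16U → rack 5 (remaining 26U)
16U → rack 5 (remaining 10U)
16U → rack 6 (remaining 26U)
16U → rack 6 (remaining 10U)
15U → rack 7 (remaining 27U)
15U → rack 7 (remaining 12U)
15U → rack 8 (remaining 27U)
14U → rack 8 (remaining 13U)
14U → rack 9 (remaining 28U)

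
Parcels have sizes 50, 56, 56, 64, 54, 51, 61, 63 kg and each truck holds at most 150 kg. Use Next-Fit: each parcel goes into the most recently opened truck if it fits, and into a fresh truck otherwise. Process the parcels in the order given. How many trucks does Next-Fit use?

50 kg → truck 1 (remaining 100 kg)
56 kg → truck 1 (remaining 44 kg)
56 kg → truck 2 (remaining 94 kg)
64 kg → truck 2 (remaining 30 kg)
54 kg → truck 3 (remaining 96 kg)
51 kg → truck 3 (remaining 45 kg)
61 kg → truck 4 (remaining 89 kg)
63 kg → truck 4 (remaining 26 kg)
Final trucks: [50,56] [56,64] [54,51] [61,63].

4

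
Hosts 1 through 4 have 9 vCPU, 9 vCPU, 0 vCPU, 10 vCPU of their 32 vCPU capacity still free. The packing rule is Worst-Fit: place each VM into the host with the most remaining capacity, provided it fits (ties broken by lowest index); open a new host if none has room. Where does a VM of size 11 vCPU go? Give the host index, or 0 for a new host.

No host has ≥ 11 vCPU free, so a new host is opened.

0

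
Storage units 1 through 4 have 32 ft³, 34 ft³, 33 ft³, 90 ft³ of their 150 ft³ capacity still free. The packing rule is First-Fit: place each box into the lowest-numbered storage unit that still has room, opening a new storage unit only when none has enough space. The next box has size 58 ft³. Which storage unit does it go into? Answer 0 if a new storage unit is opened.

4

Storage units with room: storage unit 4 (90 ft³).
The first with room is storage unit 4.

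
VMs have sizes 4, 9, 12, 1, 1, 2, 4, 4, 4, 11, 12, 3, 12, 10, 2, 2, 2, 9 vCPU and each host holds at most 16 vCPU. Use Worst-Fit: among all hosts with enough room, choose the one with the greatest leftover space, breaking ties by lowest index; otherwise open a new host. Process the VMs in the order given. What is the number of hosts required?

4 vCPU → host 1 (remaining 12 vCPU)
9 vCPU → host 1 (remaining 3 vCPU)
12 vCPU → host 2 (remaining 4 vCPU)
1 vCPU → host 2 (remaining 3 vCPU)
1 vCPU → host 1 (remaining 2 vCPU)
2 vCPU → host 2 (remaining 1 vCPU)
4 vCPU → host 3 (remaining 12 vCPU)
4 vCPU → host 3 (remaining 8 vCPU)
4 vCPU → host 3 (remaining 4 vCPU)
11 vCPU → host 4 (remaining 5 vCPU)
12 vCPU → host 5 (remaining 4 vCPU)
3 vCPU → host 4 (remaining 2 vCPU)
12 vCPU → host 6 (remaining 4 vCPU)
10 vCPU → host 7 (remaining 6 vCPU)
2 vCPU → host 7 (remaining 4 vCPU)
2 vCPU → host 3 (remaining 2 vCPU)
2 vCPU → host 5 (remaining 2 vCPU)
9 vCPU → host 8 (remaining 7 vCPU)
Final hosts: [4,9,1] [12,1,2] [4,4,4,2] [11,3] [12,2] [12] [10,2] [9].

8 hosts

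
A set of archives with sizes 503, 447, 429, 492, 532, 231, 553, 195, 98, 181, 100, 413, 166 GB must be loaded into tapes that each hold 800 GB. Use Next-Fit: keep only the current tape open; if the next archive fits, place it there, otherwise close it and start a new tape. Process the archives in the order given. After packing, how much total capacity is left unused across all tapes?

tape 1: place 503 GB, 297 GB left
tape 2: place 447 GB, 353 GB left
tape 3: place 429 GB, 371 GB left
tape 4: place 492 GB, 308 GB left
tape 5: place 532 GB, 268 GB left
tape 5: place 231 GB, 37 GB left
tape 6: place 553 GB, 247 GB left
tape 6: place 195 GB, 52 GB left
tape 7: place 98 GB, 702 GB left
tape 7: place 181 GB, 521 GB left
tape 7: place 100 GB, 421 GB left
tape 7: place 413 GB, 8 GB left
tape 8: place 166 GB, 634 GB left
8 tapes × 800 GB = 6400 GB; used 4340 GB; unused 2060 GB.

2060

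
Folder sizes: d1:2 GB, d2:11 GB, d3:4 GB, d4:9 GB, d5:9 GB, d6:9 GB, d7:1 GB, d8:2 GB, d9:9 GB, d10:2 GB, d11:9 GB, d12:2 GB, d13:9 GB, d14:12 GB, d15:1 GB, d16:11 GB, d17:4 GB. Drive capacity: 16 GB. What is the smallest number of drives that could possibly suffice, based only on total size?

7 drives

Total size = 2 + 11 + 4 + 9 + 9 + 9 + 1 + 2 + 9 + 2 + 9 + 2 + 9 + 12 + 1 + 11 + 4 = 106 GB.
⌈106 / 16⌉ = 7.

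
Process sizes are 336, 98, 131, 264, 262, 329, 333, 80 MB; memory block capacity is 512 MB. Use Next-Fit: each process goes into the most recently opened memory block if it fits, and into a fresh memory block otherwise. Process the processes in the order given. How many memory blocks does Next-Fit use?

memory block 1: place 336 MB, 176 MB left
memory block 1: place 98 MB, 78 MB left
memory block 2: place 131 MB, 381 MB left
memory block 2: place 264 MB, 117 MB left
memory block 3: place 262 MB, 250 MB left
memory block 4: place 329 MB, 183 MB left
memory block 5: place 333 MB, 179 MB left
memory block 5: place 80 MB, 99 MB left

5 memory blocks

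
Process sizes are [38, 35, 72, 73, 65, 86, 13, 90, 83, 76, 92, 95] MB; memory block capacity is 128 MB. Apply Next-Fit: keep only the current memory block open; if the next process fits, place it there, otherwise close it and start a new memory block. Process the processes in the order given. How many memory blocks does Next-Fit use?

38 MB → memory block 1 (remaining 90 MB)
35 MB → memory block 1 (remaining 55 MB)
72 MB → memory block 2 (remaining 56 MB)
73 MB → memory block 3 (remaining 55 MB)
65 MB → memory block 4 (remaining 63 MB)
86 MB → memory block 5 (remaining 42 MB)
13 MB → memory block 5 (remaining 29 MB)
90 MB → memory block 6 (remaining 38 MB)
83 MB → memory block 7 (remaining 45 MB)
76 MB → memory block 8 (remaining 52 MB)
92 MB → memory block 9 (remaining 36 MB)
95 MB → memory block 10 (remaining 33 MB)
Final memory blocks: [38,35] [72] [73] [65] [86,13] [90] [83] [76] [92] [95].

10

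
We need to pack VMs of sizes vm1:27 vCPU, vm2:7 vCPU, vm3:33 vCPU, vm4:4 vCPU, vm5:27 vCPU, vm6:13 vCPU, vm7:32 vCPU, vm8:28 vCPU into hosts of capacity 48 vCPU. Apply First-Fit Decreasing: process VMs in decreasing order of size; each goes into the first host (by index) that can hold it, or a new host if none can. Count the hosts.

Sorted descending: 33, 32, 28, 27, 27, 13, 7, 4.
host 1: place 33 vCPU, 15 vCPU left
host 2: place 32 vCPU, 16 vCPU left
host 3: place 28 vCPU, 20 vCPU left
host 4: place 27 vCPU, 21 vCPU left
host 5: place 27 vCPU, 21 vCPU left
host 1: place 13 vCPU, 2 vCPU left
host 2: place 7 vCPU, 9 vCPU left
host 2: place 4 vCPU, 5 vCPU left

5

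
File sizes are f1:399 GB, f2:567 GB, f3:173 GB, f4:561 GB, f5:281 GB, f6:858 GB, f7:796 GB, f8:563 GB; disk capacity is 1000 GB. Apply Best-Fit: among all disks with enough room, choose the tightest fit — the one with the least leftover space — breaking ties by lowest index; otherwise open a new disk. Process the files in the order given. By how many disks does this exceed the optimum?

Best-Fit: [399,567] [173,561] [281,563] [858] [796] → 5 disks.
Total size 4198 GB; any packing needs at least ⌈4198/1000⌉ = 5 disks.
So 5 is already optimal.

0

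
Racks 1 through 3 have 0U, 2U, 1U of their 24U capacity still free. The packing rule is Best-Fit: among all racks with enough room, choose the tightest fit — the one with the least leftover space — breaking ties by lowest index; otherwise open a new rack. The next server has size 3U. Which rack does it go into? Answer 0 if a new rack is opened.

No rack has ≥ 3U free, so a new rack is opened.

0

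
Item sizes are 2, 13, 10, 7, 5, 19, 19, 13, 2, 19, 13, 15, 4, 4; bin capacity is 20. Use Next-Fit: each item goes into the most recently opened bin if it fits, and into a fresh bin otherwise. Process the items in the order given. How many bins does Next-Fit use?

10 bins

bin 1: place 2, 18 left
bin 1: place 13, 5 left
bin 2: place 10, 10 left
bin 2: place 7, 3 left
bin 3: place 5, 15 left
bin 4: place 19, 1 left
bin 5: place 19, 1 left
bin 6: place 13, 7 left
bin 6: place 2, 5 left
bin 7: place 19, 1 left
bin 8: place 13, 7 left
bin 9: place 15, 5 left
bin 9: place 4, 1 left
bin 10: place 4, 16 left
Final bins: [2,13] [10,7] [5] [19] [19] [13,2] [19] [13] [15,4] [4].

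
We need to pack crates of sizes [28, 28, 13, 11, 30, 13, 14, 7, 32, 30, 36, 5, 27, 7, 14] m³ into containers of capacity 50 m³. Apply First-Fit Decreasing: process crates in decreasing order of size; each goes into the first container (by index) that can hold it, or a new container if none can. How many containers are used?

7

Sorted descending: 36, 32, 30, 30, 28, 28, 27, 14, 14, 13, 13, 11, 7, 7, 5.
Put 36 m³ in container 1; 14 m³ remain.
Put 32 m³ in container 2; 18 m³ remain.
Put 30 m³ in container 3; 20 m³ remain.
Put 30 m³ in container 4; 20 m³ remain.
Put 28 m³ in container 5; 22 m³ remain.
Put 28 m³ in container 6; 22 m³ remain.
Put 27 m³ in container 7; 23 m³ remain.
Put 14 m³ in container 1; 0 m³ remain.
Put 14 m³ in container 2; 4 m³ remain.
Put 13 m³ in container 3; 7 m³ remain.
Put 13 m³ in container 4; 7 m³ remain.
Put 11 m³ in container 5; 11 m³ remain.
Put 7 m³ in container 3; 0 m³ remain.
Put 7 m³ in container 4; 0 m³ remain.
Put 5 m³ in container 5; 6 m³ remain.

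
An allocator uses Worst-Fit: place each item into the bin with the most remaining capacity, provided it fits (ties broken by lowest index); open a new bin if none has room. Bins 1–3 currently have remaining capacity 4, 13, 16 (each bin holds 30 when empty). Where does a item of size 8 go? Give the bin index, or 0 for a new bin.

3

Bins with room: bin 2 (13), bin 3 (16).
Most room is bin 3 with 16 free.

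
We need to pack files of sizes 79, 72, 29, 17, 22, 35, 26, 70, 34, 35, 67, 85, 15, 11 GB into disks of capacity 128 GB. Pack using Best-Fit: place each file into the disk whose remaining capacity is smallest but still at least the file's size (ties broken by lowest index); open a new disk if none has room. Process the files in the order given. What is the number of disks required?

6

79 GB → disk 1 (remaining 49 GB)
72 GB → disk 2 (remaining 56 GB)
29 GB → disk 1 (remaining 20 GB)
17 GB → disk 1 (remaining 3 GB)
22 GB → disk 2 (remaining 34 GB)
35 GB → disk 3 (remaining 93 GB)
26 GB → disk 2 (remaining 8 GB)
70 GB → disk 3 (remaining 23 GB)
34 GB → disk 4 (remaining 94 GB)
35 GB → disk 4 (remaining 59 GB)
67 GB → disk 5 (remaining 61 GB)
85 GB → disk 6 (remaining 43 GB)
15 GB → disk 3 (remaining 8 GB)
11 GB → disk 6 (remaining 32 GB)
Final disks: [79,29,17] [72,22,26] [35,70,15] [34,35] [67] [85,11].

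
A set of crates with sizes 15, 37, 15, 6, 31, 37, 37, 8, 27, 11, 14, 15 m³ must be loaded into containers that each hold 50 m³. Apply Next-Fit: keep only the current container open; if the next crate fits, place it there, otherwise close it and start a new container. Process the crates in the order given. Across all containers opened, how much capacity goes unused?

147

15 m³ → container 1 (remaining 35 m³)
37 m³ → container 2 (remaining 13 m³)
15 m³ → container 3 (remaining 35 m³)
6 m³ → container 3 (remaining 29 m³)
31 m³ → container 4 (remaining 19 m³)
37 m³ → container 5 (remaining 13 m³)
37 m³ → container 6 (remaining 13 m³)
8 m³ → container 6 (remaining 5 m³)
27 m³ → container 7 (remaining 23 m³)
11 m³ → container 7 (remaining 12 m³)
14 m³ → container 8 (remaining 36 m³)
15 m³ → container 8 (remaining 21 m³)
8 containers × 50 m³ = 400 m³; used 253 m³; unused 147 m³.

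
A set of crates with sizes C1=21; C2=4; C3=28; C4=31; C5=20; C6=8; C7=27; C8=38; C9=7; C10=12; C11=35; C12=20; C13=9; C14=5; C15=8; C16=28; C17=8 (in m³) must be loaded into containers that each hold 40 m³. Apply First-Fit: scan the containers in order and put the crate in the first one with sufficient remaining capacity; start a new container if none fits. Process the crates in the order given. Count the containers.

C1 (21 m³) → container 1 (remaining 19 m³)
C2 (4 m³) → container 1 (remaining 15 m³)
C3 (28 m³) → container 2 (remaining 12 m³)
C4 (31 m³) → container 3 (remaining 9 m³)
C5 (20 m³) → container 4 (remaining 20 m³)
C6 (8 m³) → container 1 (remaining 7 m³)
C7 (27 m³) → container 5 (remaining 13 m³)
C8 (38 m³) → container 6 (remaining 2 m³)
C9 (7 m³) → container 1 (remaining 0 m³)
C10 (12 m³) → container 2 (remaining 0 m³)
C11 (35 m³) → container 7 (remaining 5 m³)
C12 (20 m³) → container 4 (remaining 0 m³)
C13 (9 m³) → container 3 (remaining 0 m³)
C14 (5 m³) → container 5 (remaining 8 m³)
C15 (8 m³) → container 5 (remaining 0 m³)
C16 (28 m³) → container 8 (remaining 12 m³)
C17 (8 m³) → container 8 (remaining 4 m³)

8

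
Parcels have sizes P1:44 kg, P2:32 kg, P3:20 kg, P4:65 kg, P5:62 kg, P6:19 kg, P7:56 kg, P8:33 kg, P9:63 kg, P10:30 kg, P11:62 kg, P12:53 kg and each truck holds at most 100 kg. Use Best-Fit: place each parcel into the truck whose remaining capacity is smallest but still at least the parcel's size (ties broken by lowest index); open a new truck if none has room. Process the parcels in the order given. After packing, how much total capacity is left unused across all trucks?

161

P1 (44 kg) → truck 1 (remaining 56 kg)
P2 (32 kg) → truck 1 (remaining 24 kg)
P3 (20 kg) → truck 1 (remaining 4 kg)
P4 (65 kg) → truck 2 (remaining 35 kg)
P5 (62 kg) → truck 3 (remaining 38 kg)
P6 (19 kg) → truck 2 (remaining 16 kg)
P7 (56 kg) → truck 4 (remaining 44 kg)
P8 (33 kg) → truck 3 (remaining 5 kg)
P9 (63 kg) → truck 5 (remaining 37 kg)
P10 (30 kg) → truck 5 (remaining 7 kg)
P11 (62 kg) → truck 6 (remaining 38 kg)
P12 (53 kg) → truck 7 (remaining 47 kg)
7 trucks × 100 kg = 700 kg; used 539 kg; unused 161 kg.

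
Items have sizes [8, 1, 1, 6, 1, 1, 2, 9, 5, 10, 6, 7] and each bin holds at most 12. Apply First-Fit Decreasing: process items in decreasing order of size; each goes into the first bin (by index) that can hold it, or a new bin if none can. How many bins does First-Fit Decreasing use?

Sorted descending: 10, 9, 8, 7, 6, 6, 5, 2, 1, 1, 1, 1.
10 → bin 1 (remaining 2)
9 → bin 2 (remaining 3)
8 → bin 3 (remaining 4)
7 → bin 4 (remaining 5)
6 → bin 5 (remaining 6)
6 → bin 5 (remaining 0)
5 → bin 4 (remaining 0)
2 → bin 1 (remaining 0)
1 → bin 2 (remaining 2)
1 → bin 2 (remaining 1)
1 → bin 2 (remaining 0)
1 → bin 3 (remaining 3)
Final bins: [10,2] [9,1,1,1] [8,1] [7,5] [6,6].

5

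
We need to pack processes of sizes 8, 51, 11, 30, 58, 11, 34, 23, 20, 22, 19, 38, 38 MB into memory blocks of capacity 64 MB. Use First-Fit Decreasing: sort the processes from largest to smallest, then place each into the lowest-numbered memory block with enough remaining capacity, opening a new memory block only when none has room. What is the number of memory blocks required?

Sorted descending: 58, 51, 38, 38, 34, 30, 23, 22, 20, 19, 11, 11, 8.
58 MB → memory block 1 (remaining 6 MB)
51 MB → memory block 2 (remaining 13 MB)
38 MB → memory block 3 (remaining 26 MB)
38 MB → memory block 4 (remaining 26 MB)
34 MB → memory block 5 (remaining 30 MB)
30 MB → memory block 5 (remaining 0 MB)
23 MB → memory block 3 (remaining 3 MB)
22 MB → memory block 4 (remaining 4 MB)
20 MB → memory block 6 (remaining 44 MB)
19 MB → memory block 6 (remaining 25 MB)
11 MB → memory block 2 (remaining 2 MB)
11 MB → memory block 6 (remaining 14 MB)
8 MB → memory block 6 (remaining 6 MB)

6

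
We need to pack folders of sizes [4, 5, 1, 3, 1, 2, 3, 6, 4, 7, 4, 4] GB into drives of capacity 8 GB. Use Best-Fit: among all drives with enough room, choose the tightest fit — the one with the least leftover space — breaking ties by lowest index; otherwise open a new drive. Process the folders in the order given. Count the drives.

4 GB → drive 1 (remaining 4 GB)
5 GB → drive 2 (remaining 3 GB)
1 GB → drive 2 (remaining 2 GB)
3 GB → drive 1 (remaining 1 GB)
1 GB → drive 1 (remaining 0 GB)
2 GB → drive 2 (remaining 0 GB)
3 GB → drive 3 (remaining 5 GB)
6 GB → drive 4 (remaining 2 GB)
4 GB → drive 3 (remaining 1 GB)
7 GB → drive 5 (remaining 1 GB)
4 GB → drive 6 (remaining 4 GB)
4 GB → drive 6 (remaining 0 GB)
Final drives: [4,3,1] [5,1,2] [3,4] [6] [7] [4,4].

6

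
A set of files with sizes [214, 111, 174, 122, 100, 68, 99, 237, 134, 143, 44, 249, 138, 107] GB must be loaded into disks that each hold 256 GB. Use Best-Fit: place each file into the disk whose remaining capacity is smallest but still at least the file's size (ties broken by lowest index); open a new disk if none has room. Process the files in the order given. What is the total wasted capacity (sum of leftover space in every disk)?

214 GB → disk 1 (remaining 42 GB)
111 GB → disk 2 (remaining 145 GB)
174 GB → disk 3 (remaining 82 GB)
122 GB → disk 2 (remaining 23 GB)
100 GB → disk 4 (remaining 156 GB)
68 GB → disk 3 (remaining 14 GB)
99 GB → disk 4 (remaining 57 GB)
237 GB → disk 5 (remaining 19 GB)
134 GB → disk 6 (remaining 122 GB)
143 GB → disk 7 (remaining 113 GB)
44 GB → disk 4 (remaining 13 GB)
249 GB → disk 8 (remaining 7 GB)
138 GB → disk 9 (remaining 118 GB)
107 GB → disk 7 (remaining 6 GB)
9 disks × 256 GB = 2304 GB; used 1940 GB; unused 364 GB.

364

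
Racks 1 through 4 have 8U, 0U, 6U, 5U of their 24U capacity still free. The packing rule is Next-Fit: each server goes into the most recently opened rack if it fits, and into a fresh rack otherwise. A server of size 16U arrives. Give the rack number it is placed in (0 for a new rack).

Next-Fit only looks at rack 4, which has 5U free.
16U does not fit, so a new rack is opened.

0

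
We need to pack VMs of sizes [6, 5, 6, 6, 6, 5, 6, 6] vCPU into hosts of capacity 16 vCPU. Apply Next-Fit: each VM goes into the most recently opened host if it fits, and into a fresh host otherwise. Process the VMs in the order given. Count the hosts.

Put 6 vCPU in host 1; 10 vCPU remain.
Put 5 vCPU in host 1; 5 vCPU remain.
Put 6 vCPU in host 2; 10 vCPU remain.
Put 6 vCPU in host 2; 4 vCPU remain.
Put 6 vCPU in host 3; 10 vCPU remain.
Put 5 vCPU in host 3; 5 vCPU remain.
Put 6 vCPU in host 4; 10 vCPU remain.
Put 6 vCPU in host 4; 4 vCPU remain.

4 hosts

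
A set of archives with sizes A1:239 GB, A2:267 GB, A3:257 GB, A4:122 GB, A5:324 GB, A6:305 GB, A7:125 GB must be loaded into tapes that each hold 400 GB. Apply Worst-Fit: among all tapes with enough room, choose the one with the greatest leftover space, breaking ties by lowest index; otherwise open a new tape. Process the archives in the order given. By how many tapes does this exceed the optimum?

0

Worst-Fit: [239,122] [267] [257,125] [324] [305] → 5 tapes.
Total size 1639 GB; any packing needs at least ⌈1639/400⌉ = 5 tapes.
So 5 is already optimal.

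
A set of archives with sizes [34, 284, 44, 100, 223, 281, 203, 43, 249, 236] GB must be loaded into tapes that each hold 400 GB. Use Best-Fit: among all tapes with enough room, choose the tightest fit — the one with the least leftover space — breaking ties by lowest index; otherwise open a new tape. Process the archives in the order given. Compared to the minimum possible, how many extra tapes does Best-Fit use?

Best-Fit: [34,284,44] [100,223,43] [281] [203] [249] [236] → 6 tapes.
6 archives exceed 200 GB (half the capacity), and no two of those can share a tape, so at least 6 tapes are needed.
So 6 is already optimal.

0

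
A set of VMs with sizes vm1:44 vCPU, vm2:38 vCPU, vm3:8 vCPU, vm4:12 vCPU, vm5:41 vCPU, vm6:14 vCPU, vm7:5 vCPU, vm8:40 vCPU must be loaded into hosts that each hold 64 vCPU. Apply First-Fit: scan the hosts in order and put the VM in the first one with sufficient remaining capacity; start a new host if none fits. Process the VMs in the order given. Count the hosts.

4

vm1 (44 vCPU) → host 1 (remaining 20 vCPU)
vm2 (38 vCPU) → host 2 (remaining 26 vCPU)
vm3 (8 vCPU) → host 1 (remaining 12 vCPU)
vm4 (12 vCPU) → host 1 (remaining 0 vCPU)
vm5 (41 vCPU) → host 3 (remaining 23 vCPU)
vm6 (14 vCPU) → host 2 (remaining 12 vCPU)
vm7 (5 vCPU) → host 2 (remaining 7 vCPU)
vm8 (40 vCPU) → host 4 (remaining 24 vCPU)
Final hosts: [44,8,12] [38,14,5] [41] [40].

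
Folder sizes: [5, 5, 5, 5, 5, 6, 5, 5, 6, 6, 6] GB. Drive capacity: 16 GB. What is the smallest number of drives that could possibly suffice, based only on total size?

Total size = 5 + 5 + 5 + 5 + 5 + 6 + 5 + 5 + 6 + 6 + 6 = 59 GB.
⌈59 / 16⌉ = 4.

4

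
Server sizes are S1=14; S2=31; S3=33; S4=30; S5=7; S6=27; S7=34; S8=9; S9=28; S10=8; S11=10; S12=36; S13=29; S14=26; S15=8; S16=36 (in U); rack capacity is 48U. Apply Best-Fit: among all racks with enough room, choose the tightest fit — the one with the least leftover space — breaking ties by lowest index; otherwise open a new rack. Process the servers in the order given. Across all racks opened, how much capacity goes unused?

114

S1 (14U) → rack 1 (remaining 34U)
S2 (31U) → rack 1 (remaining 3U)
S3 (33U) → rack 2 (remaining 15U)
S4 (30U) → rack 3 (remaining 18U)
S5 (7U) → rack 2 (remaining 8U)
S6 (27U) → rack 4 (remaining 21U)
S7 (34U) → rack 5 (remaining 14U)
S8 (9U) → rack 5 (remaining 5U)
S9 (28U) → rack 6 (remaining 20U)
S10 (8U) → rack 2 (remaining 0U)
S11 (10U) → rack 3 (remaining 8U)
S12 (36U) → rack 7 (remaining 12U)
S13 (29U) → rack 8 (remaining 19U)
S14 (26U) → rack 9 (remaining 22U)
S15 (8U) → rack 3 (remaining 0U)
S16 (36U) → rack 10 (remaining 12U)
10 racks × 48U = 480U; used 366U; unused 114U.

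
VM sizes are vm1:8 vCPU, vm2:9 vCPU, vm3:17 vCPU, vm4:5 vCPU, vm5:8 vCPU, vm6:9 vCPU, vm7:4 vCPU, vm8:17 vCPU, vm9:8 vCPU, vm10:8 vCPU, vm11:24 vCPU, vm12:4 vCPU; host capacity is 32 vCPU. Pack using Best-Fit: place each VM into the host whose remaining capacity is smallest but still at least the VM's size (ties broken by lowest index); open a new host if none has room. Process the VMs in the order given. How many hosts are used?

4

host 1: place vm1 (8 vCPU), 24 vCPU left
host 1: place vm2 (9 vCPU), 15 vCPU left
host 2: place vm3 (17 vCPU), 15 vCPU left
host 1: place vm4 (5 vCPU), 10 vCPU left
host 1: place vm5 (8 vCPU), 2 vCPU left
host 2: place vm6 (9 vCPU), 6 vCPU left
host 2: place vm7 (4 vCPU), 2 vCPU left
host 3: place vm8 (17 vCPU), 15 vCPU left
host 3: place vm9 (8 vCPU), 7 vCPU left
host 4: place vm10 (8 vCPU), 24 vCPU left
host 4: place vm11 (24 vCPU), 0 vCPU left
host 3: place vm12 (4 vCPU), 3 vCPU left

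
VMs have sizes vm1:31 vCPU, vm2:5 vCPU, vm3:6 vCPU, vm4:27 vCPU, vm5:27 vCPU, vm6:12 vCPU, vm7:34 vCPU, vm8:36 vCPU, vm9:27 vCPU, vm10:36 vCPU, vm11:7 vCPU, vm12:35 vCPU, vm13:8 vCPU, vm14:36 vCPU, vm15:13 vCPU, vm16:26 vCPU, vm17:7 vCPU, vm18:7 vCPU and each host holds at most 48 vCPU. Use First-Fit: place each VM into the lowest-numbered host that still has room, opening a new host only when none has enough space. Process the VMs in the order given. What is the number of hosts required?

vm1 (31 vCPU) → host 1 (remaining 17 vCPU)
vm2 (5 vCPU) → host 1 (remaining 12 vCPU)
vm3 (6 vCPU) → host 1 (remaining 6 vCPU)
vm4 (27 vCPU) → host 2 (remaining 21 vCPU)
vm5 (27 vCPU) → host 3 (remaining 21 vCPU)
vm6 (12 vCPU) → host 2 (remaining 9 vCPU)
vm7 (34 vCPU) → host 4 (remaining 14 vCPU)
vm8 (36 vCPU) → host 5 (remaining 12 vCPU)
vm9 (27 vCPU) → host 6 (remaining 21 vCPU)
vm10 (36 vCPU) → host 7 (remaining 12 vCPU)
vm11 (7 vCPU) → host 2 (remaining 2 vCPU)
vm12 (35 vCPU) → host 8 (remaining 13 vCPU)
vm13 (8 vCPU) → host 3 (remaining 13 vCPU)
vm14 (36 vCPU) → host 9 (remaining 12 vCPU)
vm15 (13 vCPU) → host 3 (remaining 0 vCPU)
vm16 (26 vCPU) → host 10 (remaining 22 vCPU)
vm17 (7 vCPU) → host 4 (remaining 7 vCPU)
vm18 (7 vCPU) → host 4 (remaining 0 vCPU)

10 hosts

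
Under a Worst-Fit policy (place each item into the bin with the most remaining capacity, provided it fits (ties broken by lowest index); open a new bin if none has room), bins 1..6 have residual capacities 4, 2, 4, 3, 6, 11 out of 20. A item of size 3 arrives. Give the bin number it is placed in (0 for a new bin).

6

Bins with room: bin 1 (4), bin 3 (4), bin 4 (3), bin 5 (6), bin 6 (11).
Most room is bin 6 with 11 free.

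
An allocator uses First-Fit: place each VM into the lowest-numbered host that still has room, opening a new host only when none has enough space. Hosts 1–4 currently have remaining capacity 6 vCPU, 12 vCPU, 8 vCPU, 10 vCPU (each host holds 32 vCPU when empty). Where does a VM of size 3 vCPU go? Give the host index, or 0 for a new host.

Hosts with room: host 1 (6 vCPU), host 2 (12 vCPU), host 3 (8 vCPU), host 4 (10 vCPU).
The first with room is host 1.

1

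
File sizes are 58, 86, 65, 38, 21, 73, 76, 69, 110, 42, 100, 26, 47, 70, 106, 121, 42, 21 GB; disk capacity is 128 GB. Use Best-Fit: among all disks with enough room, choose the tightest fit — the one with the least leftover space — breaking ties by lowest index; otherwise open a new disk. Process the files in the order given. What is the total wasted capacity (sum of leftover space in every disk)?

109

disk 1: place 58 GB, 70 GB left
disk 2: place 86 GB, 42 GB left
disk 1: place 65 GB, 5 GB left
disk 2: place 38 GB, 4 GB left
disk 3: place 21 GB, 107 GB left
disk 3: place 73 GB, 34 GB left
disk 4: place 76 GB, 52 GB left
disk 5: place 69 GB, 59 GB left
disk 6: place 110 GB, 18 GB left
disk 4: place 42 GB, 10 GB left
disk 7: place 100 GB, 28 GB left
disk 7: place 26 GB, 2 GB left
disk 5: place 47 GB, 12 GB left
disk 8: place 70 GB, 58 GB left
disk 9: place 106 GB, 22 GB left
disk 10: place 121 GB, 7 GB left
disk 8: place 42 GB, 16 GB left
disk 9: place 21 GB, 1 GB left
10 disks × 128 GB = 1280 GB; used 1171 GB; unused 109 GB.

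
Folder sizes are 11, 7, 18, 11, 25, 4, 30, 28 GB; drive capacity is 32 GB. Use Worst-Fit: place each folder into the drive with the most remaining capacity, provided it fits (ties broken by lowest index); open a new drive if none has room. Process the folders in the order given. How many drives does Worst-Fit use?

5

Put 11 GB in drive 1; 21 GB remain.
Put 7 GB in drive 1; 14 GB remain.
Put 18 GB in drive 2; 14 GB remain.
Put 11 GB in drive 1; 3 GB remain.
Put 25 GB in drive 3; 7 GB remain.
Put 4 GB in drive 2; 10 GB remain.
Put 30 GB in drive 4; 2 GB remain.
Put 28 GB in drive 5; 4 GB remain.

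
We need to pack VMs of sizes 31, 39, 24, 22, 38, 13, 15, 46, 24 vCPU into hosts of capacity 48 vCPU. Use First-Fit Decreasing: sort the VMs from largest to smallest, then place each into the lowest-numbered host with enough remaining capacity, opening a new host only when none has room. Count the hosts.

Sorted descending: 46, 39, 38, 31, 24, 24, 22, 15, 13.
Put 46 vCPU in host 1; 2 vCPU remain.
Put 39 vCPU in host 2; 9 vCPU remain.
Put 38 vCPU in host 3; 10 vCPU remain.
Put 31 vCPU in host 4; 17 vCPU remain.
Put 24 vCPU in host 5; 24 vCPU remain.
Put 24 vCPU in host 5; 0 vCPU remain.
Put 22 vCPU in host 6; 26 vCPU remain.
Put 15 vCPU in host 4; 2 vCPU remain.
Put 13 vCPU in host 6; 13 vCPU remain.
Final hosts: [46] [39] [38] [31,15] [24,24] [22,13].

6 hosts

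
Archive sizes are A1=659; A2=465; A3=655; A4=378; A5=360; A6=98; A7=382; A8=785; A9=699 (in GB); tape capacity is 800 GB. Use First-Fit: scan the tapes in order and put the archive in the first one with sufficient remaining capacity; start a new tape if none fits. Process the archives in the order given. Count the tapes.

A1 (659 GB) → tape 1 (remaining 141 GB)
A2 (465 GB) → tape 2 (remaining 335 GB)
A3 (655 GB) → tape 3 (remaining 145 GB)
A4 (378 GB) → tape 4 (remaining 422 GB)
A5 (360 GB) → tape 4 (remaining 62 GB)
A6 (98 GB) → tape 1 (remaining 43 GB)
A7 (382 GB) → tape 5 (remaining 418 GB)
A8 (785 GB) → tape 6 (remaining 15 GB)
A9 (699 GB) → tape 7 (remaining 101 GB)

7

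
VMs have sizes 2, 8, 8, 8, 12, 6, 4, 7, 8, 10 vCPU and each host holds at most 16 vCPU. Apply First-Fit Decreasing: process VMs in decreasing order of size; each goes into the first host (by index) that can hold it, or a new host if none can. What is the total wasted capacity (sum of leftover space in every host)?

7

Sorted descending: 12, 10, 8, 8, 8, 8, 7, 6, 4, 2.
host 1: place 12 vCPU, 4 vCPU left
host 2: place 10 vCPU, 6 vCPU left
host 3: place 8 vCPU, 8 vCPU left
host 3: place 8 vCPU, 0 vCPU left
host 4: place 8 vCPU, 8 vCPU left
host 4: place 8 vCPU, 0 vCPU left
host 5: place 7 vCPU, 9 vCPU left
host 2: place 6 vCPU, 0 vCPU left
host 1: place 4 vCPU, 0 vCPU left
host 5: place 2 vCPU, 7 vCPU left
5 hosts × 16 vCPU = 80 vCPU; used 73 vCPU; unused 7 vCPU.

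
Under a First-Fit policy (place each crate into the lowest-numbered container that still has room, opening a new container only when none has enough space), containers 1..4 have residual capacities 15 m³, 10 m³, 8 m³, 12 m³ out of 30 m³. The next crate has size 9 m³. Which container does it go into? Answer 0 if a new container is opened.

1

Containers with room: container 1 (15 m³), container 2 (10 m³), container 4 (12 m³).
The first with room is container 1.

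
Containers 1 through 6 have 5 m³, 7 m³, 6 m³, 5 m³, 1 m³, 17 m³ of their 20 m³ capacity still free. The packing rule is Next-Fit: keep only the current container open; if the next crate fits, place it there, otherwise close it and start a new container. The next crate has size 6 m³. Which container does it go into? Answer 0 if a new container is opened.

6

Next-Fit only looks at container 6, which has 17 m³ free.
6 m³ fits there.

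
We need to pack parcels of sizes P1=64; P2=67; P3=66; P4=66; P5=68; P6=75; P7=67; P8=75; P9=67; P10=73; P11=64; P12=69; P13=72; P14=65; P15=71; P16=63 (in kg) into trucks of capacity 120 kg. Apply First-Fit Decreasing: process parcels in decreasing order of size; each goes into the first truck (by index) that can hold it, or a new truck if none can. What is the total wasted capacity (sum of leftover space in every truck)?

828

Sorted descending: 75, 75, 73, 72, 71, 69, 68, 67, 67, 67, 66, 66, 65, 64, 64, 63.
Put 75 kg in truck 1; 45 kg remain.
Put 75 kg in truck 2; 45 kg remain.
Put 73 kg in truck 3; 47 kg remain.
Put 72 kg in truck 4; 48 kg remain.
Put 71 kg in truck 5; 49 kg remain.
Put 69 kg in truck 6; 51 kg remain.
Put 68 kg in truck 7; 52 kg remain.
Put 67 kg in truck 8; 53 kg remain.
Put 67 kg in truck 9; 53 kg remain.
Put 67 kg in truck 10; 53 kg remain.
Put 66 kg in truck 11; 54 kg remain.
Put 66 kg in truck 12; 54 kg remain.
Put 65 kg in truck 13; 55 kg remain.
Put 64 kg in truck 14; 56 kg remain.
Put 64 kg in truck 15; 56 kg remain.
Put 63 kg in truck 16; 57 kg remain.
16 trucks × 120 kg = 1920 kg; used 1092 kg; unused 828 kg.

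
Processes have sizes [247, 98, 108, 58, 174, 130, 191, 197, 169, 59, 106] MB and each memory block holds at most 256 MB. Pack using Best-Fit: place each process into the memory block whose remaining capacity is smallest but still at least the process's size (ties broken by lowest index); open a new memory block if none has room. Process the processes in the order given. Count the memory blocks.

7

memory block 1: place 247 MB, 9 MB left
memory block 2: place 98 MB, 158 MB left
memory block 2: place 108 MB, 50 MB left
memory block 3: place 58 MB, 198 MB left
memory block 3: place 174 MB, 24 MB left
memory block 4: place 130 MB, 126 MB left
memory block 5: place 191 MB, 65 MB left
memory block 6: place 197 MB, 59 MB left
memory block 7: place 169 MB, 87 MB left
memory block 6: place 59 MB, 0 MB left
memory block 4: place 106 MB, 20 MB left
Final memory blocks: [247] [98,108] [58,174] [130,106] [191] [197,59] [169].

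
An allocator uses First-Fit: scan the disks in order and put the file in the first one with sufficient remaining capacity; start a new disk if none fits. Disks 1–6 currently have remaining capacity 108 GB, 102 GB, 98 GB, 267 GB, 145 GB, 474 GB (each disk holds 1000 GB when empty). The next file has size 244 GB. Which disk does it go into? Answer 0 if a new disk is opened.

4

Disks with room: disk 4 (267 GB), disk 6 (474 GB).
The first with room is disk 4.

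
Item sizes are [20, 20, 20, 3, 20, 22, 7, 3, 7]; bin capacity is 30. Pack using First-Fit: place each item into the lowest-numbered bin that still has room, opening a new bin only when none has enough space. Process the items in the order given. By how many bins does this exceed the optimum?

First-Fit: [20,3,7] [20,3,7] [20] [20] [22] → 5 bins.
Total size 122; any packing needs at least ⌈122/30⌉ = 5 bins.
So 5 is already optimal.

0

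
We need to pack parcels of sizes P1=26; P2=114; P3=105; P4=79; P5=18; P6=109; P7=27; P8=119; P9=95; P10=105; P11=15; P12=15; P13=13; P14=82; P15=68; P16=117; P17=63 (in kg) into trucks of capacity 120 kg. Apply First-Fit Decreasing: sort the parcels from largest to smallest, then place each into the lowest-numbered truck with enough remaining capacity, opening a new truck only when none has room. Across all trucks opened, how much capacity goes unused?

150

Sorted descending: 119, 117, 114, 109, 105, 105, 95, 82, 79, 68, 63, 27, 26, 18, 15, 15, 13.
truck 1: place 119 kg, 1 kg left
truck 2: place 117 kg, 3 kg left
truck 3: place 114 kg, 6 kg left
truck 4: place 109 kg, 11 kg left
truck 5: place 105 kg, 15 kg left
truck 6: place 105 kg, 15 kg left
truck 7: place 95 kg, 25 kg left
truck 8: place 82 kg, 38 kg left
truck 9: place 79 kg, 41 kg left
truck 10: place 68 kg, 52 kg left
truck 11: place 63 kg, 57 kg left
truck 8: place 27 kg, 11 kg left
truck 9: place 26 kg, 15 kg left
truck 7: place 18 kg, 7 kg left
truck 5: place 15 kg, 0 kg left
truck 6: place 15 kg, 0 kg left
truck 9: place 13 kg, 2 kg left
11 trucks × 120 kg = 1320 kg; used 1170 kg; unused 150 kg.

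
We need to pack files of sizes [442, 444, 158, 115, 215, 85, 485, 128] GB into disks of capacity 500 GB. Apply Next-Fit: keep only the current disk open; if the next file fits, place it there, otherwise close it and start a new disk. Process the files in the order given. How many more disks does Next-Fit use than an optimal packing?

Next-Fit: [442] [444] [158,115,215] [85] [485] [128] → 6 disks.
Total size 2072 GB; any packing needs at least ⌈2072/500⌉ = 5 disks.
An optimal packing achieves that bound: [485] [444] [442] [215,158,115] [128,85] → 5 disks.
Excess: 6 − 5 = 1.

1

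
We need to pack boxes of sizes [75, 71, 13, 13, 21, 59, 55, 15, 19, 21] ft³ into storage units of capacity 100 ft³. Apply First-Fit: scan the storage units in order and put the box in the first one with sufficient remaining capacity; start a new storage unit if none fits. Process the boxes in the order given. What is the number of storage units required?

Put 75 ft³ in storage unit 1; 25 ft³ remain.
Put 71 ft³ in storage unit 2; 29 ft³ remain.
Put 13 ft³ in storage unit 1; 12 ft³ remain.
Put 13 ft³ in storage unit 2; 16 ft³ remain.
Put 21 ft³ in storage unit 3; 79 ft³ remain.
Put 59 ft³ in storage unit 3; 20 ft³ remain.
Put 55 ft³ in storage unit 4; 45 ft³ remain.
Put 15 ft³ in storage unit 2; 1 ft³ remain.
Put 19 ft³ in storage unit 3; 1 ft³ remain.
Put 21 ft³ in storage unit 4; 24 ft³ remain.
Final storage units: [75,13] [71,13,15] [21,59,19] [55,21].

4 storage units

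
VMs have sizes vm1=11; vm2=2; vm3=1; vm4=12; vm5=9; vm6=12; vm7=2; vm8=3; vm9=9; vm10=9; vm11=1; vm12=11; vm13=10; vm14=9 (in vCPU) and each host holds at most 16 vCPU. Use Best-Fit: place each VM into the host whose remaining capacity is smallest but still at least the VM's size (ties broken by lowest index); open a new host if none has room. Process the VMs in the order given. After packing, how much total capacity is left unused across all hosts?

43

host 1: place vm1 (11 vCPU), 5 vCPU left
host 1: place vm2 (2 vCPU), 3 vCPU left
host 1: place vm3 (1 vCPU), 2 vCPU left
host 2: place vm4 (12 vCPU), 4 vCPU left
host 3: place vm5 (9 vCPU), 7 vCPU left
host 4: place vm6 (12 vCPU), 4 vCPU left
host 1: place vm7 (2 vCPU), 0 vCPU left
host 2: place vm8 (3 vCPU), 1 vCPU left
host 5: place vm9 (9 vCPU), 7 vCPU left
host 6: place vm10 (9 vCPU), 7 vCPU left
host 2: place vm11 (1 vCPU), 0 vCPU left
host 7: place vm12 (11 vCPU), 5 vCPU left
host 8: place vm13 (10 vCPU), 6 vCPU left
host 9: place vm14 (9 vCPU), 7 vCPU left
9 hosts × 16 vCPU = 144 vCPU; used 101 vCPU; unused 43 vCPU.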